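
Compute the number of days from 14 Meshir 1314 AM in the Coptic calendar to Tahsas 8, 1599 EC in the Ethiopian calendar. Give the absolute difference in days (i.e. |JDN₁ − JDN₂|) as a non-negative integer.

JDN of the first date = 2304766.
JDN of the second date = 2307987.
|2307987 − 2304766| = 3221.

3221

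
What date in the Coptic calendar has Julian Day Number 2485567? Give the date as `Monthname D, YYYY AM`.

The Gregorian equivalent of JDN 2485567 is 23 February 2093.
In the Coptic calendar that day is Meshir 16, 1809 AM.

Meshir 16, 1809 AM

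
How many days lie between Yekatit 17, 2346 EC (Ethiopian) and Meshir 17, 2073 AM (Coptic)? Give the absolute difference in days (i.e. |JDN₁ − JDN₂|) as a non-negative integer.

First date → JDN 2580898; second date → JDN 2581994.
The interval is |2580898 − 2581994| = 1096 days.

1096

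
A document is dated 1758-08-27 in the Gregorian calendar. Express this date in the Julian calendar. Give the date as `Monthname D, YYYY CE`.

For dates in this range the Gregorian date is 11 days ahead of the Julian.
27 August 1758 Gregorian − 11 days → 16 August 1758 Julian.

August 16, 1758 CE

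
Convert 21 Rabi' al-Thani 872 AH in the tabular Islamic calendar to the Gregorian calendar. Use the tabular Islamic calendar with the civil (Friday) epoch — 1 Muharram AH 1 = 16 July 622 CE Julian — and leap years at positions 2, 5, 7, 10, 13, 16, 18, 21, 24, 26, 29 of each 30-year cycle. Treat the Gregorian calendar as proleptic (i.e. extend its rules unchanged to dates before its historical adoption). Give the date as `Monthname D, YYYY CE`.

November 28, 1467 CE

Julian Day Number of the source date = 2257202.
Converting JDN 2257202 to the Gregorian calendar gives 28 November 1467 CE.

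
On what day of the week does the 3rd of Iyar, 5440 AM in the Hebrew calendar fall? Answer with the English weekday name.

Equivalently 2 May 1680 Gregorian, JDN 2334790.
Since JDN mod 7 = 3 (0 = Monday), the day is Thursday.

Thursday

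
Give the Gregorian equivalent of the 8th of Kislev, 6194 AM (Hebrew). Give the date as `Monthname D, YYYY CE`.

Both dates share Julian Day Number 2610020; in the Gregorian calendar that is 21 November 2433 CE.

November 21, 2433 CE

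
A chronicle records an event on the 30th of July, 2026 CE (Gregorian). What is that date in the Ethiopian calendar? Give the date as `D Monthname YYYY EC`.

23 Hamle 2018 EC

Julian Day Number of the source date = 2461252.
Converting JDN 2461252 to the Ethiopian calendar gives 23 Hamle 2018 EC.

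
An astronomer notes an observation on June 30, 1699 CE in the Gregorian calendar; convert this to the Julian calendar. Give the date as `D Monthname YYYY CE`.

20 June 1699 CE

For dates in this range the Gregorian date is 10 days ahead of the Julian.
30 June 1699 Gregorian − 10 days → 20 June 1699 Julian.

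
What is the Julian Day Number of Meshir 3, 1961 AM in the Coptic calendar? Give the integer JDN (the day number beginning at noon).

Equivalently 12 February 2245 (Gregorian).
JDN 2400001 is 17 November 1858 CE (Gregorian), MJD 0; the target day is +141071 days from there, so JDN = 2541072.

2541072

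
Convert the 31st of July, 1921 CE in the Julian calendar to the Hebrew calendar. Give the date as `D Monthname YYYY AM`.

9 Av 5681 AM

Both dates share Julian Day Number 2422915; in the Hebrew calendar that is 9 Av 5681 AM.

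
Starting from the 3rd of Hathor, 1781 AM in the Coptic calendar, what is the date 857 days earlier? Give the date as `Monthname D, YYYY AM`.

Epip 2, 1778 AM

Counting 857 days back from JDN 2475237 reaches JDN 2474380, which is Epip 2, 1778 AM.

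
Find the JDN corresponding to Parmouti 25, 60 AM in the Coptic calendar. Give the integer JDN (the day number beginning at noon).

1846814

Equivalently 21 April 344 (proleptic Gregorian).
JDN 2400001 is 17 November 1858 CE (Gregorian), MJD 0; the target day is −553187 days from there, so JDN = 1846814.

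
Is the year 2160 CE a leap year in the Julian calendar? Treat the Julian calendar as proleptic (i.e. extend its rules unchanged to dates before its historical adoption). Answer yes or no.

yes

2160 mod 4 = 0, so it is a leap year in the Julian calendar.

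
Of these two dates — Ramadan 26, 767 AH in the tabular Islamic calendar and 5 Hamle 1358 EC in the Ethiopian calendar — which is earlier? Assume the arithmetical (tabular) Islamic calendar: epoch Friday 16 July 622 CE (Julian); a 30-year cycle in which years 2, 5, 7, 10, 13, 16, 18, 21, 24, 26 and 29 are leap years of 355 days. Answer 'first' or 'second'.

first

First date → JDN 2220146; second date → JDN 2220169.
JDN 2220146 < JDN 2220169, so the first date is earlier.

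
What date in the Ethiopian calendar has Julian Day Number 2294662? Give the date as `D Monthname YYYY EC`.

17 Sene 1562 EC

The proleptic Gregorian equivalent of JDN 2294662 is 21 June 1570.
In the Ethiopian calendar that day is 17 Sene 1562 EC.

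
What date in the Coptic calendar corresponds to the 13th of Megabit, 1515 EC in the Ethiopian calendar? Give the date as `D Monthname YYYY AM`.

Both dates share Julian Day Number 2277401; in the Coptic calendar that is 13 Paremhat 1239 AM.

13 Paremhat 1239 AM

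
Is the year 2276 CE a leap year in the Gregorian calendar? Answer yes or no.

yes

2276 is divisible by 4 and not by 100, so it is a leap year.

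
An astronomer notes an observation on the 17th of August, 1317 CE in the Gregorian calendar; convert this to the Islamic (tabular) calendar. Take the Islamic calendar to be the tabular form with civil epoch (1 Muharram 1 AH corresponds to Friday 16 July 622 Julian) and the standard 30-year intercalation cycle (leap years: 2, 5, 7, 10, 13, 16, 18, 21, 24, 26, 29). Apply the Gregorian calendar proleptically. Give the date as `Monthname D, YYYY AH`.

Julian Day Number of the source date = 2202313.
Converting JDN 2202313 to the tabular Islamic calendar gives 29 Jumada al-Awwal 717 AH.

Jumada al-Awwal 29, 717 AH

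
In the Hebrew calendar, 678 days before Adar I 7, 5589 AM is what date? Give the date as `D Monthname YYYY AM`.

7 Nisan 5587 AM

The starting date is JDN 2389129; 2389129 − 678 = 2388451.
JDN 2388451 corresponds to 7 Nisan 5587 AM.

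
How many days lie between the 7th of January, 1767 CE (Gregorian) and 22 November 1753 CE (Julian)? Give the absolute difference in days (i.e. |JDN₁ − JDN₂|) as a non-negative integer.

4783

First date → JDN 2366450; second date → JDN 2361667.
The interval is |2366450 − 2361667| = 4783 days.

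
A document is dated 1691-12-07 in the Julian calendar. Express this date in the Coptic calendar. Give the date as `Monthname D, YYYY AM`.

The source date corresponds to 17 December 1691 in the Gregorian calendar (JDN 2339036).
That day falls on 10 Koiak 1408 AM in the Coptic calendar.

Koiak 10, 1408 AM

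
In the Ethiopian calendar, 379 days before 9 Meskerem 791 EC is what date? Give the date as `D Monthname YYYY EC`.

JDN of 9 Meskerem 791 EC = 2012776.
2012776 − 379 = 2012397.
JDN 2012397 in the Ethiopian calendar is 30 Nehase 789 EC.

30 Nehase 789 EC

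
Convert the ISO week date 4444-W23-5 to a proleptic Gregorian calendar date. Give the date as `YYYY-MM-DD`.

4444-06-10

ISO week 1 of 4444 is the week containing the first Thursday of 4444.
Week 23, day 5 (Friday) lands on 4444-06-10.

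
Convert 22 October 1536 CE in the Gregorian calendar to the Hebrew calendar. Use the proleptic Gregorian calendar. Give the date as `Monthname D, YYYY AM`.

Both dates share Julian Day Number 2282367; in the Hebrew calendar that is 27 Tishrei 5297 AM.

Tishrei 27, 5297 AM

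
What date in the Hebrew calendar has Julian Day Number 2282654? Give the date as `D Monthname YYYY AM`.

JDN 2282654 is 5 August 1537 in the proleptic Gregorian calendar.
In the Hebrew calendar that day is 18 Av 5297 AM.

18 Av 5297 AM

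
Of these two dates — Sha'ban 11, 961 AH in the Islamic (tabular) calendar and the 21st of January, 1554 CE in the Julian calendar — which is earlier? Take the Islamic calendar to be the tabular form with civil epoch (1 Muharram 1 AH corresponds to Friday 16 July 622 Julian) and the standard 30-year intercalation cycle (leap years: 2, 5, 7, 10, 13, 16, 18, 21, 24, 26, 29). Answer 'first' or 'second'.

First date → JDN 2288849; second date → JDN 2288677.
JDN 2288677 < JDN 2288849, so the second date is earlier.

second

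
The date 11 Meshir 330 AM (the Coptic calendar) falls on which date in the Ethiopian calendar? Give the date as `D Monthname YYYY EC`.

The source date corresponds to 8 February 614 in the proleptic Gregorian calendar (JDN 1945357).
That day falls on 11 Yekatit 606 EC in the Ethiopian calendar.

11 Yekatit 606 EC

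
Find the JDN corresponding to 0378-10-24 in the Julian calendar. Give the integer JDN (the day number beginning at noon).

1859419

Equivalently 25 October 378 (proleptic Gregorian).
JDN 2400001 is 17 November 1858 CE (Gregorian), MJD 0; the target day is −540582 days from there, so JDN = 1859419.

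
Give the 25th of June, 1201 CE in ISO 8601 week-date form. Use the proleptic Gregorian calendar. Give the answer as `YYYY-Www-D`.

The weekday is Monday (ISO weekday 1).
That Monday belongs to ISO week 26 of ISO year 1201.

1201-W26-1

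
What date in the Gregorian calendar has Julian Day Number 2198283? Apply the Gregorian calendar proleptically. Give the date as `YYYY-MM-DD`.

1306-08-05

JDN 2451545 is 1 Jan 2000; 2198283 is −253262 days from there.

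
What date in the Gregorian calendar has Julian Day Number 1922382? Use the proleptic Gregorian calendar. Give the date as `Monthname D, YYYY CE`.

JDN 2451545 is 1 Jan 2000; 1922382 is −529163 days from there.

March 15, 551 CE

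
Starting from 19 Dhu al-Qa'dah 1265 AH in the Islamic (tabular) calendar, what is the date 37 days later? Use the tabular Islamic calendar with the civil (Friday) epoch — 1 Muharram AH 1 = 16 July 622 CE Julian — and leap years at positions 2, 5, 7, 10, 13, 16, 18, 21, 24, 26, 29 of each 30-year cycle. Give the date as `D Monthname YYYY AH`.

26 Dhu al-Hijjah 1265 AH

The starting date is JDN 2396672; 2396672 + 37 = 2396709.
JDN 2396709 corresponds to 26 Dhu al-Hijjah 1265 AH.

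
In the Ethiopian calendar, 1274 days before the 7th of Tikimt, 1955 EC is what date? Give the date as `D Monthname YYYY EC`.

14 Miyazya 1951 EC

The starting date is JDN 2437955; 2437955 − 1274 = 2436681.
JDN 2436681 corresponds to 14 Miyazya 1951 EC.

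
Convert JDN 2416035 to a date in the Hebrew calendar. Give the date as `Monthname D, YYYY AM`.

JDN 2416035 is 12 October 1902 in the Gregorian calendar.
In the Hebrew calendar that day is Tishrei 11, 5663 AM.

Tishrei 11, 5663 AM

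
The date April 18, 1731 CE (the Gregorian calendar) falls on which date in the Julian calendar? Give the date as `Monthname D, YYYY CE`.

April 7, 1731 CE

The Julian–Gregorian offset here is 11 days (Julian trailing).
18 April 1731 Gregorian − 11 days → 7 April 1731 Julian.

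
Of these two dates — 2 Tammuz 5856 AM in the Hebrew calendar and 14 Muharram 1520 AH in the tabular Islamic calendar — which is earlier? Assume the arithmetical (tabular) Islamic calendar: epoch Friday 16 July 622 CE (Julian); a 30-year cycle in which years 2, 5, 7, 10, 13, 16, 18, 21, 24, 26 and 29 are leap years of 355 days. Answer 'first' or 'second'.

Converting both to JDN: 2486782 vs 2486736; the smaller is the second.

second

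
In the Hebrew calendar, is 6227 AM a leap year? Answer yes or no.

yes

Hebrew year 6227 is year 14 of its 19-year Metonic cycle; leap years are at positions 3, 6, 8, 11, 14, 17, 19, so it is a leap year (13 months).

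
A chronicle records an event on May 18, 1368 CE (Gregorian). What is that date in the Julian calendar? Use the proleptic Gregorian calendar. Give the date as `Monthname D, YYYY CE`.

At this point the Julian calendar is 8 days behind the Gregorian.
18 May 1368 Gregorian − 8 days → 10 May 1368 Julian.

May 10, 1368 CE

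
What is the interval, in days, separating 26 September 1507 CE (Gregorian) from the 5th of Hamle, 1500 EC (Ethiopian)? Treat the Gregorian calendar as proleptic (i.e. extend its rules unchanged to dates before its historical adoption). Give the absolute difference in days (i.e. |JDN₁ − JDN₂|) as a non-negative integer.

287

First date → JDN 2271748; second date → JDN 2272035.
The interval is |2271748 − 2272035| = 287 days.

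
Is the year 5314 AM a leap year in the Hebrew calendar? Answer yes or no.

Hebrew year 5314 is year 13 of its 19-year Metonic cycle; leap years are at positions 3, 6, 8, 11, 14, 17, 19, so it is a common year (12 months).

no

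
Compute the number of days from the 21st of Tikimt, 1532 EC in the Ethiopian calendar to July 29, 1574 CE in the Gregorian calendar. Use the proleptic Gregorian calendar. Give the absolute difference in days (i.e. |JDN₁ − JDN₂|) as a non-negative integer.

JDN of the first date = 2283469.
JDN of the second date = 2296161.
|2296161 − 2283469| = 12692.

12692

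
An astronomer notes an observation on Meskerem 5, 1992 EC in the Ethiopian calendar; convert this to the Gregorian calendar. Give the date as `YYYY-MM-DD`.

Julian Day Number of the source date = 2451438.
Converting JDN 2451438 to the Gregorian calendar gives 16 September 1999 CE.

1999-09-16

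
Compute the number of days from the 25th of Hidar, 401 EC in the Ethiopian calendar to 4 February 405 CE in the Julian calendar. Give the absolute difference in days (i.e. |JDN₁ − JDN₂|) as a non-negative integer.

1386

JDN of the first date = 1870405.
JDN of the second date = 1869019.
|1869019 − 1870405| = 1386.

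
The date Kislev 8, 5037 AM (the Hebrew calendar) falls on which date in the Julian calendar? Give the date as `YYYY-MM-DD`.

1276-11-15

The source date corresponds to 22 November 1276 in the proleptic Gregorian calendar (JDN 2187436).
That day falls on 15 November 1276 CE in the Julian calendar.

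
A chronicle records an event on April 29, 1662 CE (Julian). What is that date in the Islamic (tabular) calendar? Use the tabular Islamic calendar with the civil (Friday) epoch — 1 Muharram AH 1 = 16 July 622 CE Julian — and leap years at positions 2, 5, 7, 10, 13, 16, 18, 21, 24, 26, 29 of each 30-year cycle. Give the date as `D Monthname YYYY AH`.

20 Ramadan 1072 AH

Julian Day Number of the source date = 2328222.
Converting JDN 2328222 to the tabular Islamic calendar gives 20 Ramadan 1072 AH.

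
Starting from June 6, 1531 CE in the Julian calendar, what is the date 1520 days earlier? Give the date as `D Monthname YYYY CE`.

Counting 1520 days back from JDN 2280412 reaches JDN 2278892, which is 8 April 1527 CE.

8 April 1527 CE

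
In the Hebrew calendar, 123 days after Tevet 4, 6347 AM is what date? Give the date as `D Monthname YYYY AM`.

9 Iyar 6347 AM

The starting date is JDN 2665947; 2665947 + 123 = 2666070.
JDN 2666070 corresponds to 9 Iyar 6347 AM.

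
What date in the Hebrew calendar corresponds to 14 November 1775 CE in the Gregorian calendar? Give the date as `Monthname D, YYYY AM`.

Both dates share Julian Day Number 2369683; in the Hebrew calendar that is 21 Cheshvan 5536 AM.

Cheshvan 21, 5536 AM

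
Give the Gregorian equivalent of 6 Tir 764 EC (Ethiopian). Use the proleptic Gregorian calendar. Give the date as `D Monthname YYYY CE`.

6 January 772 CE

Julian Day Number of the source date = 2003032.
Converting JDN 2003032 to the Gregorian calendar gives 6 January 772 CE.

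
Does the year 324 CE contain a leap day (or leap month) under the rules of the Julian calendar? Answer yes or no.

324 mod 4 = 0, so it is a leap year in the Julian calendar.

yes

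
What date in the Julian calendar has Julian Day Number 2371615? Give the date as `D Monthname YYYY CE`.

JDN 2371615 is 27 February 1781 in the Gregorian calendar.
In the Julian calendar that day is 16 February 1781 CE.

16 February 1781 CE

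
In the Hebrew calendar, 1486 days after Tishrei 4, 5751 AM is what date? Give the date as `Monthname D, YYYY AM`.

Cheshvan 13, 5755 AM

Counting 1486 days forward from JDN 2448158 reaches JDN 2449644, which is Cheshvan 13, 5755 AM.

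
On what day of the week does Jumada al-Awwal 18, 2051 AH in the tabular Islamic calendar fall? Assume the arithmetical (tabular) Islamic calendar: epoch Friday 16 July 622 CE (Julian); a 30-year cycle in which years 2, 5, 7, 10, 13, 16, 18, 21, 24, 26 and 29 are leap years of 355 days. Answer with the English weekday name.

In the Gregorian calendar this is 16 November 2611 (JDN 2675027).
JDN 2675027 mod 7 = 5, and JDN 0 was a Monday, so this is a Saturday.

Saturday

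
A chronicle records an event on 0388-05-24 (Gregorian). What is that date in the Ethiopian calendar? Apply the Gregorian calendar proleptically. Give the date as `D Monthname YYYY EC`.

28 Ginbot 380 EC

Both dates share Julian Day Number 1862918; in the Ethiopian calendar that is 28 Ginbot 380 EC.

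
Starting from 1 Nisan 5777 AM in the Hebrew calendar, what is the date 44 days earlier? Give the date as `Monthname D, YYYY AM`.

The starting date is JDN 2457841; 2457841 − 44 = 2457797.
JDN 2457797 corresponds to Shevat 16, 5777 AM.

Shevat 16, 5777 AM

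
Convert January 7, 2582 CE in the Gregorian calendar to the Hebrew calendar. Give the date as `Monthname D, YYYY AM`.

Both dates share Julian Day Number 2664123; in the Hebrew calendar that is 11 Tevet 6342 AM.

Tevet 11, 6342 AM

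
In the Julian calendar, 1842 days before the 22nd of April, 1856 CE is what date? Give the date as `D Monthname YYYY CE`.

7 April 1851 CE

The starting date is JDN 2399074; 2399074 − 1842 = 2397232.
JDN 2397232 corresponds to 7 April 1851 CE.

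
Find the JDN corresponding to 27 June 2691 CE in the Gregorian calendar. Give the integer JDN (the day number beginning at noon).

2704105

JDN 2400001 is 17 November 1858 CE (Gregorian), MJD 0; the target day is +304104 days from there, so JDN = 2704105.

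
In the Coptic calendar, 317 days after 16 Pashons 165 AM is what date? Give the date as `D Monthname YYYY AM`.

28 Paremhat 166 AM

JDN of 16 Pashons 165 AM = 1885186.
1885186 + 317 = 1885503.
JDN 1885503 in the Coptic calendar is 28 Paremhat 166 AM.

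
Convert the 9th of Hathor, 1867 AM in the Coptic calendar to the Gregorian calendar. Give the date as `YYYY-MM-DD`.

Julian Day Number of the source date = 2506654.
Converting JDN 2506654 to the Gregorian calendar gives 19 November 2150 CE.

2150-11-19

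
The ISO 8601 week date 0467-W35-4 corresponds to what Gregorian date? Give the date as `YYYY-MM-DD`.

ISO week 1 of 467 is the week containing the first Thursday of 467.
Week 35, day 4 (Thursday) lands on 0467-09-01.

0467-09-01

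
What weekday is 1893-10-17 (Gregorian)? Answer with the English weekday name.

Tuesday

Since JDN mod 7 = 1 (0 = Monday), the day is Tuesday.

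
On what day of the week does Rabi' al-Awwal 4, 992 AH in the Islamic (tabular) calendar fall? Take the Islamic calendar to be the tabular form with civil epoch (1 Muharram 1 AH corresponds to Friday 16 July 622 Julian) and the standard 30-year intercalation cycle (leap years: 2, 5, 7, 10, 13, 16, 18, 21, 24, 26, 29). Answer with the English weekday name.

Friday

Equivalently 16 March 1584 Gregorian, JDN 2299679.
2299679 ≡ 4 (mod 7); counting from Monday = 0 gives Friday.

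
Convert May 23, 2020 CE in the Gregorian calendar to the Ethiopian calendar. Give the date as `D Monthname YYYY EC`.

Both dates share Julian Day Number 2458993; in the Ethiopian calendar that is 15 Ginbot 2012 EC.

15 Ginbot 2012 EC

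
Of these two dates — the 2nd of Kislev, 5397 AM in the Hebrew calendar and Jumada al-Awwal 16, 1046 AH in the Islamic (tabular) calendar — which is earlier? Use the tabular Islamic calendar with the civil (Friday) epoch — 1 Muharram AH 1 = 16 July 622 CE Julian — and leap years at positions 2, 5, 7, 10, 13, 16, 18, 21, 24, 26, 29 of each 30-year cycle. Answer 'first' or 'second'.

First date → JDN 2318930; second date → JDN 2318886.
JDN 2318886 < JDN 2318930, so the second date is earlier.

second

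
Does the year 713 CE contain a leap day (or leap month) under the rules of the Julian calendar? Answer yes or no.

no

713 mod 4 = 1, so it is a common year in the Julian calendar.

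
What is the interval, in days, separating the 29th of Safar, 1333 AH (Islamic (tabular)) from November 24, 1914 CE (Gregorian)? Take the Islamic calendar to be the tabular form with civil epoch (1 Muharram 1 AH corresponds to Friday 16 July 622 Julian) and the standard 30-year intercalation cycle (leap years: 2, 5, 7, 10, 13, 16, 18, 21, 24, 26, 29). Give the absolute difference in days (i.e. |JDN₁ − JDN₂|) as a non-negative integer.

53

JDN of the first date = 2420514.
JDN of the second date = 2420461.
|2420461 − 2420514| = 53.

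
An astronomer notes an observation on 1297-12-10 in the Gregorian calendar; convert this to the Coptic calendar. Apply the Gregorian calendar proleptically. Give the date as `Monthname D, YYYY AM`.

Koiak 7, 1014 AM

Julian Day Number of the source date = 2195124.
Converting JDN 2195124 to the Coptic calendar gives 7 Koiak 1014 AM.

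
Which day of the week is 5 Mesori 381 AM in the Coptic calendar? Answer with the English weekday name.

In the proleptic Gregorian calendar this is 1 August 665 (JDN 1964159).
JDN 1964159 mod 7 = 1, and JDN 0 was a Monday, so this is a Tuesday.

Tuesday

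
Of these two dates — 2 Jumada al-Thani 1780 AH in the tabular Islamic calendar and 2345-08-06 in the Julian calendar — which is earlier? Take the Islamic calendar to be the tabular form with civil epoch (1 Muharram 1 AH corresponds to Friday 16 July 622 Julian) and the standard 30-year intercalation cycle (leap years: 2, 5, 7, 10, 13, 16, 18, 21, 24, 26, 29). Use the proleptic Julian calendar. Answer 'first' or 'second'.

second

The two dates have Julian Day Numbers 2579007 and 2577787 respectively.
Since 2577787 < 2579007, the second date comes first.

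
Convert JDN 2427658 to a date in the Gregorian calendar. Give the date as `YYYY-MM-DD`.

JDN 2451545 is 1 Jan 2000; 2427658 is −23887 days from there.

1934-08-08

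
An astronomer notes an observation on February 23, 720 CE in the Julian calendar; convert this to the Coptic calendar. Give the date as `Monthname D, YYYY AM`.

Julian Day Number of the source date = 1984091.
Converting JDN 1984091 to the Coptic calendar gives 28 Meshir 436 AM.

Meshir 28, 436 AM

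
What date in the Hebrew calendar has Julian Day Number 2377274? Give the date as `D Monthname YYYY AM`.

22 Av 5556 AM

JDN 2377274 is 26 August 1796 in the Gregorian calendar.
In the Hebrew calendar that day is 22 Av 5556 AM.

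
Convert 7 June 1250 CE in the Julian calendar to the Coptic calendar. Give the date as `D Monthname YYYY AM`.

The source date corresponds to 14 June 1250 in the proleptic Gregorian calendar (JDN 2177778).
That day falls on 13 Paoni 966 AM in the Coptic calendar.

13 Paoni 966 AM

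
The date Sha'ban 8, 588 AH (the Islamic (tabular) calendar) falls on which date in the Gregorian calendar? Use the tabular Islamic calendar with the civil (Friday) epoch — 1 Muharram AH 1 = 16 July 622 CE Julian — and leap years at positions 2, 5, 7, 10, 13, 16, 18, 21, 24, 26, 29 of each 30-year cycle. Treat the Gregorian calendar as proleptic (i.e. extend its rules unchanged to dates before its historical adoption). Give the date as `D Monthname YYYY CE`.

Both dates share Julian Day Number 2156667; in the Gregorian calendar that is 26 August 1192 CE.

26 August 1192 CE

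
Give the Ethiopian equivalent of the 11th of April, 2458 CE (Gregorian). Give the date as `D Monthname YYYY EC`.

30 Megabit 2450 EC

Julian Day Number of the source date = 2618927.
Converting JDN 2618927 to the Ethiopian calendar gives 30 Megabit 2450 EC.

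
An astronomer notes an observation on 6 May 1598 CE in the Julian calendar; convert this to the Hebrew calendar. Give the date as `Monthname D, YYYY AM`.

Both dates share Julian Day Number 2304853; in the Hebrew calendar that is 10 Iyar 5358 AM.

Iyar 10, 5358 AM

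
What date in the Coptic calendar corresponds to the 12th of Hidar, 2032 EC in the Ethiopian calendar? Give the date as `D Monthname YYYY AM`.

Both dates share Julian Day Number 2466115; in the Coptic calendar that is 12 Hathor 1756 AM.

12 Hathor 1756 AM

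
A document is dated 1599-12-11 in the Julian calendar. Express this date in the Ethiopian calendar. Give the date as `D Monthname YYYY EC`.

The source date corresponds to 21 December 1599 in the Gregorian calendar (JDN 2305437).
That day falls on 14 Tahsas 1592 EC in the Ethiopian calendar.

14 Tahsas 1592 EC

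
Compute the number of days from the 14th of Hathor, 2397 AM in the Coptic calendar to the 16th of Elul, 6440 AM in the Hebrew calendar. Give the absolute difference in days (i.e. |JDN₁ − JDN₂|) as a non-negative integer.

87

JDN of the first date = 2700242.
JDN of the second date = 2700155.
|2700155 − 2700242| = 87.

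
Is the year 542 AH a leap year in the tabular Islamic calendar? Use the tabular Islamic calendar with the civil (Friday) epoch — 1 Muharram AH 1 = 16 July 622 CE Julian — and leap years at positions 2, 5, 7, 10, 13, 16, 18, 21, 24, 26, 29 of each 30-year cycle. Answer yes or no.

Year 542 AH is year 2 of its 30-year cycle; leap positions are 2, 5, 7, 10, 13, 16, 18, 21, 24, 26, 29, so it is a leap year (355 days).

yes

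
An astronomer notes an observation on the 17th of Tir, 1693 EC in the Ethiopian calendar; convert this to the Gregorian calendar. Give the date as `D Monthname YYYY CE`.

Both dates share Julian Day Number 2342360; in the Gregorian calendar that is 23 January 1701 CE.

23 January 1701 CE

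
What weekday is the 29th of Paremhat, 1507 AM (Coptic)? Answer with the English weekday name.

This is JDN 2375304 (5 April 1791 Gregorian).
2375304 ≡ 1 (mod 7); counting from Monday = 0 gives Tuesday.

Tuesday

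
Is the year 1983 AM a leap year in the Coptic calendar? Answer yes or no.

1983 mod 4 = 3; in the Coptic calendar a year is leap when year mod 4 = 3, so it is a leap year.

yes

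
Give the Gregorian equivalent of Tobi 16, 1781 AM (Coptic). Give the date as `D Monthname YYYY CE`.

24 January 2065 CE

Julian Day Number of the source date = 2475310.
Converting JDN 2475310 to the Gregorian calendar gives 24 January 2065 CE.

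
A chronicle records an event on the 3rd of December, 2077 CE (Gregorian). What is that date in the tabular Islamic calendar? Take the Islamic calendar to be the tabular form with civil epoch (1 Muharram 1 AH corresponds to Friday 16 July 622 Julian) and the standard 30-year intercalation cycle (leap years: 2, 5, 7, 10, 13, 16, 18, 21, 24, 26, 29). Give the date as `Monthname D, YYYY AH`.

Julian Day Number of the source date = 2480006.
Converting JDN 2480006 to the tabular Islamic calendar gives 17 Muharram 1501 AH.

Muharram 17, 1501 AH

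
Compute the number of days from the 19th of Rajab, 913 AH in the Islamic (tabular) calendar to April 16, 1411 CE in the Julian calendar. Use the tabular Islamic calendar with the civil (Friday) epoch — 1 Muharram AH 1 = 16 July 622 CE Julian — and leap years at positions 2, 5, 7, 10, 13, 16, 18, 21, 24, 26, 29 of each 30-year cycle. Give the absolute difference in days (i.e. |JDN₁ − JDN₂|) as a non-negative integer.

35286

JDN of the first date = 2271817.
JDN of the second date = 2236531.
|2236531 − 2271817| = 35286.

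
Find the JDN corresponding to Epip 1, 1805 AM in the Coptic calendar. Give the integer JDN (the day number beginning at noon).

2484241

Equivalently 8 July 2089 (Gregorian).
JDN 2299161 is 15 October 1582 CE (Gregorian); the target day is +185080 days from there, so JDN = 2484241.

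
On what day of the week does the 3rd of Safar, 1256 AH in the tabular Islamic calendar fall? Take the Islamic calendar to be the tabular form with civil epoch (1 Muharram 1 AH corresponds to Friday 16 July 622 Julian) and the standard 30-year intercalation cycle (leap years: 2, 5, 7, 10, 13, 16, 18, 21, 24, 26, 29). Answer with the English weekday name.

Monday

This is JDN 2393202 (6 April 1840 Gregorian).
2393202 ≡ 0 (mod 7); counting from Monday = 0 gives Monday.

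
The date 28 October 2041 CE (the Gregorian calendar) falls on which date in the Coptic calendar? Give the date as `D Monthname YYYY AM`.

Both dates share Julian Day Number 2466821; in the Coptic calendar that is 18 Paopi 1758 AM.

18 Paopi 1758 AM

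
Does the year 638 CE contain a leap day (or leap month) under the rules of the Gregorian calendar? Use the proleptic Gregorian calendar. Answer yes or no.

no

638 is not divisible by 4, so it is a common year.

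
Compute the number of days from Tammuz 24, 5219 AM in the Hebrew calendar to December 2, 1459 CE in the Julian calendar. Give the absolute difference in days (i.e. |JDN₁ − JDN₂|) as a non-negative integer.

JDN of the first date = 2254134.
JDN of the second date = 2254293.
|2254293 − 2254134| = 159.

159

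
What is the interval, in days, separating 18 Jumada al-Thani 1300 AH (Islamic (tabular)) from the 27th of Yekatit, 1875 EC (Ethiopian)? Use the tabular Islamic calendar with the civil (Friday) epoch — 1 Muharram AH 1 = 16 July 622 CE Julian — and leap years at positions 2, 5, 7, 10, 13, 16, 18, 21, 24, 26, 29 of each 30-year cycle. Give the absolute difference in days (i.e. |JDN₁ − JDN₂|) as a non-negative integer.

52

JDN of the first date = 2408927.
JDN of the second date = 2408875.
|2408875 − 2408927| = 52.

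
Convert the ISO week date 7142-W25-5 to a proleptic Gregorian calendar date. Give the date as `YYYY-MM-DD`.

7142-06-19

ISO week 1 of 7142 is the week containing the first Thursday of 7142.
Week 25, day 5 (Friday) lands on 7142-06-19.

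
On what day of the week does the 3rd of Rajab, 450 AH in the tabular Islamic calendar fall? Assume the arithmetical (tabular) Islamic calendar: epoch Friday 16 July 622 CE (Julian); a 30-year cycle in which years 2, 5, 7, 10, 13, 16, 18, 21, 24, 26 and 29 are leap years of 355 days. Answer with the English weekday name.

In the proleptic Gregorian calendar this is 1 September 1058 (JDN 2107730).
2107730 ≡ 2 (mod 7); counting from Monday = 0 gives Wednesday.

Wednesday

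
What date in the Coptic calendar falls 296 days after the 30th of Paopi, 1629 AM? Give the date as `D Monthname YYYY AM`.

Counting 296 days forward from JDN 2419716 reaches JDN 2420012, which is 26 Mesori 1629 AM.

26 Mesori 1629 AM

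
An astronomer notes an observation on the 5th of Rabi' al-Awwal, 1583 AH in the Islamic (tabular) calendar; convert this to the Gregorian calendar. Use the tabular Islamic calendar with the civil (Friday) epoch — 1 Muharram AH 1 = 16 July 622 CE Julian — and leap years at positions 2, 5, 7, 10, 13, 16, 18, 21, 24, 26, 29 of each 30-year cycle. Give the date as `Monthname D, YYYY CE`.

August 11, 2157 CE

Both dates share Julian Day Number 2509111; in the Gregorian calendar that is 11 August 2157 CE.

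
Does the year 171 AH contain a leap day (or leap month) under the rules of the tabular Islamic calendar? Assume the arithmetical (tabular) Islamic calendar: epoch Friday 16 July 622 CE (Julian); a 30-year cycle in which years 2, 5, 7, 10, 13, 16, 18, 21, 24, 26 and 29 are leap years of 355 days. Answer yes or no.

Year 171 AH is year 21 of its 30-year cycle; leap positions are 2, 5, 7, 10, 13, 16, 18, 21, 24, 26, 29, so it is a leap year (355 days).

yes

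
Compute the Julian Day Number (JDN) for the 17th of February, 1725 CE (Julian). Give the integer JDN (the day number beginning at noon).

2351162

Equivalently 28 February 1725 (Gregorian).
JDN 2451545 is 1 January 2000 CE (Gregorian); the target day is −100383 days from there, so JDN = 2351162.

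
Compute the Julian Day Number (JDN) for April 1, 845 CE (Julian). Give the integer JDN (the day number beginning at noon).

2029785

Equivalently 5 April 845 (proleptic Gregorian).
JDN 2400001 is 17 November 1858 CE (Gregorian), MJD 0; the target day is −370216 days from there, so JDN = 2029785.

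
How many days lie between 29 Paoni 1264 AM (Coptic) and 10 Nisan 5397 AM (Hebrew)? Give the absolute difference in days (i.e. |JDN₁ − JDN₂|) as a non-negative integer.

32417

JDN of the first date = 2286639.
JDN of the second date = 2319056.
|2319056 − 2286639| = 32417.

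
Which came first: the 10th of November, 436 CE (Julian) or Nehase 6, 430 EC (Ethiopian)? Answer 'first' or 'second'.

First date → JDN 1880621; second date → JDN 1881248.
JDN 1880621 < JDN 1881248, so the first date is earlier.

first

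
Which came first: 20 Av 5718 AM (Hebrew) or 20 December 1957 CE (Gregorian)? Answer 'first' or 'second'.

second

The two dates have Julian Day Numbers 2436422 and 2436193 respectively.
Since 2436193 < 2436422, the second date comes first.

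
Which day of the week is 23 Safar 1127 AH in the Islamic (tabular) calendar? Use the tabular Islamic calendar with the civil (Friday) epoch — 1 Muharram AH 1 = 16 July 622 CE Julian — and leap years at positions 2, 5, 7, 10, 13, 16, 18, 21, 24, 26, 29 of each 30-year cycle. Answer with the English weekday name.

Thursday

Equivalently 28 February 1715 Gregorian, JDN 2347509.
2347509 ≡ 3 (mod 7); counting from Monday = 0 gives Thursday.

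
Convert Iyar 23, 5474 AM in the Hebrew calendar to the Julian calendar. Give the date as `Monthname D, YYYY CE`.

Julian Day Number of the source date = 2347213.
Converting JDN 2347213 to the Julian calendar gives 27 April 1714 CE.

April 27, 1714 CE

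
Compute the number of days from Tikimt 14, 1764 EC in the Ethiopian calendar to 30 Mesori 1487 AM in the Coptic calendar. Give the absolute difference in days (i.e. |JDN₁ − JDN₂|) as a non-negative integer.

First date → JDN 2368200; second date → JDN 2368150.
The interval is |2368200 − 2368150| = 50 days.

50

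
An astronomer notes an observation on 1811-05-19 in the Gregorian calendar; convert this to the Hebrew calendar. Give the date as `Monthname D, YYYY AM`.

Julian Day Number of the source date = 2382652.
Converting JDN 2382652 to the Hebrew calendar gives 25 Iyar 5571 AM.

Iyar 25, 5571 AM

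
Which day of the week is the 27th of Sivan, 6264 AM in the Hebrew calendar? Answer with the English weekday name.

Wednesday

This is JDN 2635789 (11 June 2504 Gregorian).
Since JDN mod 7 = 2 (0 = Monday), the day is Wednesday.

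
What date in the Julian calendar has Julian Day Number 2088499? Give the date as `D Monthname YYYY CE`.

JDN 2088499 is 6 January 1006 in the proleptic Gregorian calendar.
In the Julian calendar that day is 31 December 1005 CE.

31 December 1005 CE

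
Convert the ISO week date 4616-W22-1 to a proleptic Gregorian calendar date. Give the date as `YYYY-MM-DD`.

4616-05-27

ISO week 1 of 4616 is the week containing the first Thursday of 4616.
Week 22, day 1 (Monday) lands on 4616-05-27.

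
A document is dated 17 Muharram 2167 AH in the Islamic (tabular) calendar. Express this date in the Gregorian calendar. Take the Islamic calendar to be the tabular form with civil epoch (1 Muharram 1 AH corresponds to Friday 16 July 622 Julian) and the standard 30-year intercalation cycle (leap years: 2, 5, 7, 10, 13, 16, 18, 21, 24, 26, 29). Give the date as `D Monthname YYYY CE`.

Julian Day Number of the source date = 2716014.
Converting JDN 2716014 to the Gregorian calendar gives 4 February 2724 CE.

4 February 2724 CE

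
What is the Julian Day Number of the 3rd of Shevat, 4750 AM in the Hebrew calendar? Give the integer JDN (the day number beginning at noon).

2082656

In the proleptic Gregorian calendar the same day is 6 January 990.
JDN 2299161 is 15 October 1582 CE (Gregorian); the target day is −216505 days from there, so JDN = 2082656.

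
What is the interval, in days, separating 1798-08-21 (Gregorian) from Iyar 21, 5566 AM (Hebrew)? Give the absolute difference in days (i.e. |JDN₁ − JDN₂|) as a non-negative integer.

2817

First date → JDN 2377999; second date → JDN 2380816.
The interval is |2377999 − 2380816| = 2817 days.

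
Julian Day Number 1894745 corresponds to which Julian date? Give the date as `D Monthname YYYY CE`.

13 July 475 CE

JDN 1894745 is 14 July 475 in the proleptic Gregorian calendar.
In the Julian calendar that day is 13 July 475 CE.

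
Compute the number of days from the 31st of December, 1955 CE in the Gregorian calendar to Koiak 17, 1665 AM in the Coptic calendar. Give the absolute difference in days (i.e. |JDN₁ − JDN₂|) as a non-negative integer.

2561

First date → JDN 2435473; second date → JDN 2432912.
The interval is |2435473 − 2432912| = 2561 days.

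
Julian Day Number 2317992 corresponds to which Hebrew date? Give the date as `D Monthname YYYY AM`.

8 Iyar 5394 AM

JDN 2317992 is 6 May 1634 in the Gregorian calendar.
In the Hebrew calendar that day is 8 Iyar 5394 AM.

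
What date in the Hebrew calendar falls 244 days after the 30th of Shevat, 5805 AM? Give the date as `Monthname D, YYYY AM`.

Cheshvan 8, 5806 AM

The starting date is JDN 2468029; 2468029 + 244 = 2468273.
JDN 2468273 corresponds to Cheshvan 8, 5806 AM.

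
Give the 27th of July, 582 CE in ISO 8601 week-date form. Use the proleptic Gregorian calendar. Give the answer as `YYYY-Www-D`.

0582-W30-6

The weekday is Saturday (ISO weekday 6).
That Saturday belongs to ISO week 30 of ISO year 582.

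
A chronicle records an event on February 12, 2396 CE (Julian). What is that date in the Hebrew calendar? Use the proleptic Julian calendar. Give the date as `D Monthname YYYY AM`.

The source date corresponds to 28 February 2396 in the Gregorian calendar (JDN 2596239).
That day falls on 19 Adar I 6156 AM in the Hebrew calendar.

19 Adar I 6156 AM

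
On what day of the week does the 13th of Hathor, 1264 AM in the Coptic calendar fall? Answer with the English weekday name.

Thursday

This is JDN 2286413 (20 November 1547 Gregorian).
Since JDN mod 7 = 3 (0 = Monday), the day is Thursday.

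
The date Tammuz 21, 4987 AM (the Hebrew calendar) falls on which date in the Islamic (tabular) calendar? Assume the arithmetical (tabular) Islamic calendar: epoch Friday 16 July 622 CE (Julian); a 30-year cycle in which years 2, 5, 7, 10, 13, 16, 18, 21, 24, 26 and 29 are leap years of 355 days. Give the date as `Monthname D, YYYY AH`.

Rajab 21, 624 AH

Both dates share Julian Day Number 2169407; in the tabular Islamic calendar that is 21 Rajab 624 AH.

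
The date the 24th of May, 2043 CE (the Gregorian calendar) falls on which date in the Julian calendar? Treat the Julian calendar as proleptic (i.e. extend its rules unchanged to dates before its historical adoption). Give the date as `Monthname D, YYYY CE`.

At this point the Julian calendar is 13 days behind the Gregorian.
24 May 2043 Gregorian − 13 days → 11 May 2043 Julian.

May 11, 2043 CE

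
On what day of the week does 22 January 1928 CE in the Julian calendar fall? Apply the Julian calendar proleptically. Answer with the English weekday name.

Saturday

In the Gregorian calendar this is 4 February 1928 (JDN 2425281).
2425281 ≡ 5 (mod 7); counting from Monday = 0 gives Saturday.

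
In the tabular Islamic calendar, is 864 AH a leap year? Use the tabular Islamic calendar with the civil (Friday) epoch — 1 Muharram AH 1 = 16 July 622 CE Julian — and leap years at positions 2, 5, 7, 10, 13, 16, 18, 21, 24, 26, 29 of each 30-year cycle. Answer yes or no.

yes

Year 864 AH is year 24 of its 30-year cycle; leap positions are 2, 5, 7, 10, 13, 16, 18, 21, 24, 26, 29, so it is a leap year (355 days).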